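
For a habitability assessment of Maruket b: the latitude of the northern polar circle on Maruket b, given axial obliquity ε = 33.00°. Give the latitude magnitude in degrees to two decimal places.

The polar circle is the lowest latitude that experiences at least one full rotation of continuous daylight at the northern-summer solstice; it lies at |ϕ| = 90° − ε = 90° − 33.00° = 57.00°.

57.00°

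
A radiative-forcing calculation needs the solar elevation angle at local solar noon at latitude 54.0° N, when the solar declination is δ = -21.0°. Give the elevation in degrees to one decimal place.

At local noon the hour angle is zero, so the zenith angle equals |φ − δ| = |+54.0° − (-21.000°)| = 75.000°.
Elevation = 90° − 75.000° = 15.0°.

15.0°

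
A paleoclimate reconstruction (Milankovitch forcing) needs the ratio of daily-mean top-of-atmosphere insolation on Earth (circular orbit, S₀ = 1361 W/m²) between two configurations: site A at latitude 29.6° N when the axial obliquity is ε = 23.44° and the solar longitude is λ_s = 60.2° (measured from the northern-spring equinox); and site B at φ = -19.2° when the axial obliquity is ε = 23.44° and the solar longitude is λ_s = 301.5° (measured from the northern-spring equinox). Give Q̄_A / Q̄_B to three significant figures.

Q̄_A / Q̄_B ≈ 1.03

— Configuration A (φ=+29.6°):
Solar declination: sin δ = sin ε · sin λ_s = sin 23.44° × sin 60.2° = 0.34519, so δ = +20.193°.
cos H₀ = −tan(+29.6°) tan(+20.193°) = -0.2089, H₀ = 1.7813 rad.
Bracket: H₀ sin φ sin δ + cos φ cos δ sin H₀ = 1.7813×0.49394×0.34519 + 0.86949×0.93853×0.97793 = 0.303717 + 0.798032 = 1.101749.
Q̄ = (S₀/π) × [bracket] = (1361/π) × 1.101749 = 477.30 W/m².
— Configuration B (φ=-19.2°):
Solar declination: sin δ = sin ε · sin λ_s = sin 23.44° × sin 301.5° = -0.33917, so δ = -19.826°.
cos H₀ = −tan(-19.2°) tan(-19.826°) = -0.1256, H₀ = 1.6967 rad.
Bracket: H₀ sin φ sin δ + cos φ cos δ sin H₀ = 1.6967×-0.32887×-0.33917 + 0.94438×0.94072×0.99209 = 0.189255 + 0.881370 = 1.070625.
Q̄ = (S₀/π) × [bracket] = (1361/π) × 1.070625 = 463.82 W/m².
Ratio Q̄_A / Q̄_B = 477.30 / 463.82 = 1.029.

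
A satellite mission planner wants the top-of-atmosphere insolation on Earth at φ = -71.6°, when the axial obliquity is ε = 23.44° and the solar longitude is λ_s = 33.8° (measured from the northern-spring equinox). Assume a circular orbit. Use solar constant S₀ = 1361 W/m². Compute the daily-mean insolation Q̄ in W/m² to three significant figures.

Solar declination: sin δ = sin ε · sin λ_s = sin 23.44° × sin 33.8° = 0.22129, so δ = +12.785°.
cos H₀ = −tan(-71.6°) tan(+12.785°) = 0.6821, H₀ = 0.8201 rad.
Bracket: H₀ sin φ sin δ + cos φ cos δ sin H₀ = 0.8201×-0.94888×0.22129 + 0.31565×0.97521×0.73123 = -0.172203 + 0.225091 = 0.052888.
Q̄ = (S₀/π) × [bracket] = (1361/π) × 0.052888 = 22.91 W/m².

Q̄ ≈ 22.9 W/m²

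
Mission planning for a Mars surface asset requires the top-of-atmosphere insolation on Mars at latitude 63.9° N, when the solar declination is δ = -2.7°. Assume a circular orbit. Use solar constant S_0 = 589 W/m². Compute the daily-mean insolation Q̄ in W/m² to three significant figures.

cos h₀ = −tan(+63.9°) tan(-2.700°) = 0.0963, h₀ = 1.4744 rad.
Bracket: h₀ sin ϕ sin δ + cos ϕ cos δ sin h₀ = 1.4744×0.89803×-0.04711 + 0.43994×0.99889×0.99536 = -0.062376 + 0.437413 = 0.375037.
Q̄ = (S_0/π) × [bracket] = (589/π) × 0.375037 = 70.31 W/m².

Q̄ ≈ 70.3 W/m²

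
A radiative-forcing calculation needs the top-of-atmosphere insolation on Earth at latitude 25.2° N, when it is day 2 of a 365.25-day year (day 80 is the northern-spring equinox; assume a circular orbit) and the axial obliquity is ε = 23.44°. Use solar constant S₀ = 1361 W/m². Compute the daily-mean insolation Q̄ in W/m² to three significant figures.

Solar longitude: λ_s = 360° × (2 − 80)/365.25 = -76.879°, i.e. -76.879° + 360° = 283.121°.
sin δ = sin 23.44° × sin 283.121° = -0.38740, so δ = -22.793°.
cos H₀ = −tan(+25.2°) tan(-22.793°) = 0.1977, H₀ = 1.3717 rad.
Bracket: H₀ sin φ sin δ + cos φ cos δ sin H₀ = 1.3717×0.42578×-0.38740 + 0.90483×0.92191×0.98025 = -0.226258 + 0.817697 = 0.591439.
Q̄ = (S₀/π) × [bracket] = (1361/π) × 0.591439 = 256.2 W/m².

Q̄ ≈ 256 W/m²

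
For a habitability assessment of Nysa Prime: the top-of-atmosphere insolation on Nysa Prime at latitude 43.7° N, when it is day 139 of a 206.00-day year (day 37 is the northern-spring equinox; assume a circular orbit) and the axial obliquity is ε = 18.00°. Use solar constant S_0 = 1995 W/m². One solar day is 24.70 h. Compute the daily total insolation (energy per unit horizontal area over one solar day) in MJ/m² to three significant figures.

Solar longitude: L_s = 360° × (139 − 37)/206.00 = 178.252°.
sin δ = sin 18.00° × sin 178.252° = 0.00942, so δ = +0.540°.
cos h₀ = −tan(+43.7°) tan(+0.540°) = -0.0090, h₀ = 1.5798 rad.
Bracket: h₀ sin ϕ sin δ + cos ϕ cos δ sin h₀ = 1.5798×0.69088×0.00942 + 0.72297×0.99996×0.99996 = 0.010281 + 0.722912 = 0.733193.
Q̄ = (S_0/π) × [bracket] = (1995/π) × 0.733193 = 465.60 W/m².
Daily total = Q̄ × 24.70 h × 3600 s/h = 465.60 × 24.70 × 3600 / 10⁶ = 41.40 MJ/m².

41.4 MJ/m²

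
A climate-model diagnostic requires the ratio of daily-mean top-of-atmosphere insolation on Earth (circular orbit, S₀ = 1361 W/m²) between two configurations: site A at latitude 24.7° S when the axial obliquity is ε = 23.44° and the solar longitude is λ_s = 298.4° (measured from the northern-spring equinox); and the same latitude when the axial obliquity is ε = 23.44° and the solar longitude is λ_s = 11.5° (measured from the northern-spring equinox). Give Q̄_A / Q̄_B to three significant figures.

— Configuration A (φ=-24.7°):
Solar declination: sin δ = sin ε · sin λ_s = sin 23.44° × sin 298.4° = -0.34991, so δ = -20.482°.
cos H₀ = −tan(-24.7°) tan(-20.482°) = -0.1718, H₀ = 1.7435 rad.
Bracket: H₀ sin φ sin δ + cos φ cos δ sin H₀ = 1.7435×-0.41787×-0.34991 + 0.90851×0.93678×0.98513 = 0.254929 + 0.838419 = 1.093348.
Q̄ = (S₀/π) × [bracket] = (1361/π) × 1.093348 = 473.66 W/m².
— Configuration B (φ=-24.7°):
Solar declination: sin δ = sin ε · sin λ_s = sin 23.44° × sin 11.5° = 0.07931, so δ = +4.549°.
cos H₀ = −tan(-24.7°) tan(+4.549°) = 0.0366, H₀ = 1.5342 rad.
Bracket: H₀ sin φ sin δ + cos φ cos δ sin H₀ = 1.5342×-0.41787×0.07931 + 0.90851×0.99685×0.99933 = -0.050845 + 0.905041 = 0.854196.
Q̄ = (S₀/π) × [bracket] = (1361/π) × 0.854196 = 370.05 W/m².
Ratio Q̄_A / Q̄_B = 473.66 / 370.05 = 1.280.

Q̄_A / Q̄_B ≈ 1.28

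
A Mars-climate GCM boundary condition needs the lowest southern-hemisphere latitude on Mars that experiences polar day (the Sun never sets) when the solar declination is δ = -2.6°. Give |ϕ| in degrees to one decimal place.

|ϕ| = 87.4°

Polar day requires cos h₀ = −tan ϕ tan δ ≤ −1, i.e. tan ϕ tan δ ≥ 1.
The boundary is |tan ϕ| · |tan δ| = 1, so |ϕ| = 90° − |δ| = 90° − 2.6° = 87.4° in the southern hemisphere.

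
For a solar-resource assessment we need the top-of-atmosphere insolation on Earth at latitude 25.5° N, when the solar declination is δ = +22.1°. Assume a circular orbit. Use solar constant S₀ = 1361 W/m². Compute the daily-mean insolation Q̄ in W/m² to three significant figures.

Q̄ ≈ 479 W/m²

cos H₀ = −tan(+25.5°) tan(+22.100°) = -0.1937, H₀ = 1.7657 rad.
Bracket: H₀ sin φ sin δ + cos φ cos δ sin H₀ = 1.7657×0.43051×0.37622 + 0.90259×0.92653×0.98106 = 0.285984 + 0.820438 = 1.106422.
Q̄ = (S₀/π) × [bracket] = (1361/π) × 1.106422 = 479.3 W/m².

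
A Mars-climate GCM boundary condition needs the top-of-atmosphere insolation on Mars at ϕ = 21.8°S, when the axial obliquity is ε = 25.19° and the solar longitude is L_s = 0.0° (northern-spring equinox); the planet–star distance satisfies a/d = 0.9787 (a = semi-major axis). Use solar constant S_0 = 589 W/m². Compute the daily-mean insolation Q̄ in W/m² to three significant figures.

Solar declination: sin δ = sin ε · sin L_s = sin 25.19° × sin 0.0° = 0.00000, so δ = +0.000°.
cos h₀ = −tan(-21.8°) tan(+0.000°) = 0.0000, h₀ = 1.5708 rad.
Bracket: h₀ sin ϕ sin δ + cos ϕ cos δ sin h₀ = 1.5708×-0.37137×0.00000 + 0.92849×1.00000×1.00000 = -0.000000 + 0.928490 = 0.928490.
Inverse-square distance factor (a/d)² = 0.9787² = 0.957854.
Q̄ = (S_0/π) × 0.957854 × [bracket] = (589/π) × 0.957854 × 0.928490 = 166.7 W/m².

Q̄ ≈ 167 W/m²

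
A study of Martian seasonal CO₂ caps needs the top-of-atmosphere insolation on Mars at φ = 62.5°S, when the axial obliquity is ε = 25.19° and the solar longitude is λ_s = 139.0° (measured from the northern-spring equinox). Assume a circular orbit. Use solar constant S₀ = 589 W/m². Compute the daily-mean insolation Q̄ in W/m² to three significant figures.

Solar declination: sin δ = sin ε · sin λ_s = sin 25.19° × sin 139.0° = 0.27923, so δ = +16.214°.
cos H₀ = −tan(-62.5°) tan(+16.214°) = 0.5586, H₀ = 0.9781 rad.
Bracket: H₀ sin φ sin δ + cos φ cos δ sin H₀ = 0.9781×-0.88701×0.27923 + 0.46175×0.96022×0.82942 = -0.242256 + 0.367750 = 0.125494.
Q̄ = (S₀/π) × [bracket] = (589/π) × 0.125494 = 23.53 W/m².

Q̄ ≈ 23.5 W/m²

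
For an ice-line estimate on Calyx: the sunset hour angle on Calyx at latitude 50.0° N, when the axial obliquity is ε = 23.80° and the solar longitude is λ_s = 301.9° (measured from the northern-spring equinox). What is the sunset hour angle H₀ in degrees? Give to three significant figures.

Solar declination: sin δ = sin ε · sin λ_s = sin 23.80° × sin 301.9° = -0.34260, so δ = -20.035°.
cos H₀ = −tan φ · tan δ = −tan(+50.0°) × tan(-20.035°) = 0.4346, so H₀ = 1.1212 rad = 64.24°.

H₀ = 64.2°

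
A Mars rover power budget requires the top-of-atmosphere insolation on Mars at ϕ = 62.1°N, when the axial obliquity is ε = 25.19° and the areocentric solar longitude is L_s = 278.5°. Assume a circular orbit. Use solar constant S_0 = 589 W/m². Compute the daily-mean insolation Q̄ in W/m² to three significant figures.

Q̄ ≈ 3.28 W/m²

sin δ = sin 25.19° × sin 278.5° = -0.42095, so δ = -24.894°.
cos h₀ = −tan(+62.1°) tan(-24.894°) = 0.8765, h₀ = 0.5023 rad.
Bracket: h₀ sin ϕ sin δ + cos ϕ cos δ sin h₀ = 0.5023×0.88377×-0.42095 + 0.46793×0.90709×0.48146 = -0.186867 + 0.204358 = 0.017491.
Q̄ = (S_0/π) × [bracket] = (589/π) × 0.017491 = 3.279 W/m².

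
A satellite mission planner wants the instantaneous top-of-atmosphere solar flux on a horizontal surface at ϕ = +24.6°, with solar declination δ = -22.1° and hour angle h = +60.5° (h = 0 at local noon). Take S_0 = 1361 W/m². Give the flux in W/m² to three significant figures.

351 W/m²

cos θ_z = sin ϕ sin δ + cos ϕ cos δ cos h = -0.156615 + 0.414834 = 0.258219.
Flux = S_0 · cos θ_z = 1361 × 0.258219 = 351.4 W/m².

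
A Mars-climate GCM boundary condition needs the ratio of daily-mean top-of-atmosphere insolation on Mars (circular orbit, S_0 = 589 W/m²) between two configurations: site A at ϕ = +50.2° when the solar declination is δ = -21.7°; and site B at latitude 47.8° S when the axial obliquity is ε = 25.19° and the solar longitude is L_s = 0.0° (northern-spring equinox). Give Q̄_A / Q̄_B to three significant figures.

— Configuration A (ϕ=+50.2°):
cos h₀ = −tan(+50.2°) tan(-21.700°) = 0.4776, h₀ = 1.0728 rad.
Bracket: h₀ sin ϕ sin δ + cos ϕ cos δ sin h₀ = 1.0728×0.76828×-0.36975 + 0.64011×0.92913×0.87856 = -0.304752 + 0.522520 = 0.217768.
Q̄ = (S_0/π) × [bracket] = (589/π) × 0.217768 = 40.828 W/m².
— Configuration B (ϕ=-47.8°):
Solar declination: sin δ = sin ε · sin L_s = sin 25.19° × sin 0.0° = 0.00000, so δ = +0.000°.
cos h₀ = −tan(-47.8°) tan(+0.000°) = 0.0000, h₀ = 1.5708 rad.
Bracket: h₀ sin ϕ sin δ + cos ϕ cos δ sin h₀ = 1.5708×-0.74080×0.00000 + 0.67172×1.00000×1.00000 = -0.000000 + 0.671720 = 0.671720.
Q̄ = (S_0/π) × [bracket] = (589/π) × 0.671720 = 125.94 W/m².
Ratio Q̄_A / Q̄_B = 40.828 / 125.94 = 0.3242.

Q̄_A / Q̄_B ≈ 0.324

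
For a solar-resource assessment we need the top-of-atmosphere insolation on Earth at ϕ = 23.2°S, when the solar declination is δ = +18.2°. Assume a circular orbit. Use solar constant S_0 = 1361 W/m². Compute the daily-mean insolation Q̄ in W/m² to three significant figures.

cos h₀ = −tan(-23.2°) tan(+18.200°) = 0.1409, h₀ = 1.4294 rad.
Bracket: h₀ sin ϕ sin δ + cos ϕ cos δ sin h₀ = 1.4294×-0.39394×0.31233 + 0.91914×0.94997×0.99002 = -0.175872 + 0.864441 = 0.688569.
Q̄ = (S_0/π) × [bracket] = (1361/π) × 0.688569 = 298.3 W/m².

Q̄ ≈ 298 W/m²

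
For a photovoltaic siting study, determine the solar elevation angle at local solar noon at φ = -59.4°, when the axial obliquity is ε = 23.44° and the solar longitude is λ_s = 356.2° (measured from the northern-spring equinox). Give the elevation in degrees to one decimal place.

32.1°

Solar declination: sin δ = sin ε · sin λ_s = sin 23.44° × sin 356.2° = -0.02636, so δ = -1.511°.
At local noon the hour angle is zero, so the zenith angle equals |φ − δ| = |-59.4° − (-1.511°)| = 57.889°.
Elevation = 90° − 57.889° = 32.1°.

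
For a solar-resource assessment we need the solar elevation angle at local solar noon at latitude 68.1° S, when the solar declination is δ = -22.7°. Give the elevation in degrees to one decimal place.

At local noon the hour angle is zero, so the zenith angle equals |ϕ − δ| = |-68.1° − (-22.700°)| = 45.400°.
Elevation = 90° − 45.400° = 44.6°.

44.6°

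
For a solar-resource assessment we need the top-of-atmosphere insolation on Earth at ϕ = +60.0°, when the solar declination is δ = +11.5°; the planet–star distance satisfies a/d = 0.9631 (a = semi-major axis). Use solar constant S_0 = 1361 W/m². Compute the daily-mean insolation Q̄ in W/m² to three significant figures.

cos h₀ = −tan(+60.0°) tan(+11.500°) = -0.3524, h₀ = 1.9309 rad.
Bracket: h₀ sin ϕ sin δ + cos ϕ cos δ sin h₀ = 1.9309×0.86603×0.19937 + 0.50000×0.97992×0.93585 = 0.333390 + 0.458529 = 0.791919.
Inverse-square distance factor (a/d)² = 0.9631² = 0.927562.
Q̄ = (S_0/π) × 0.927562 × [bracket] = (1361/π) × 0.927562 × 0.791919 = 318.2 W/m².

Q̄ ≈ 318 W/m²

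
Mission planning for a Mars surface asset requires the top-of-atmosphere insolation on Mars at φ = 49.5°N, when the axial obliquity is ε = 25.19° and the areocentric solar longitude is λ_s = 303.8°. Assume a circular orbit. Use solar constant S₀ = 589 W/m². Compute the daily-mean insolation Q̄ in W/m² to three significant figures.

sin δ = sin 25.19° × sin 303.8° = -0.35368, so δ = -20.713°.
cos H₀ = −tan(+49.5°) tan(-20.713°) = 0.4427, H₀ = 1.1122 rad.
Bracket: H₀ sin φ sin δ + cos φ cos δ sin H₀ = 1.1122×0.76041×-0.35368 + 0.64945×0.93536×0.89666 = -0.299117 + 0.544694 = 0.245577.
Q̄ = (S₀/π) × [bracket] = (589/π) × 0.245577 = 46.04 W/m².

Q̄ ≈ 46.0 W/m²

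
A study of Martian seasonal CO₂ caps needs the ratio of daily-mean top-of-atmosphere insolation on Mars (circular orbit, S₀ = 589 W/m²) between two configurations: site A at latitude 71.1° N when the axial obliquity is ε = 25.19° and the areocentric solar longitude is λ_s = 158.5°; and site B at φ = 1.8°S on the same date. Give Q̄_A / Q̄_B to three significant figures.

— Configuration A (φ=+71.1°):
sin δ = sin 25.19° × sin 158.5° = 0.15599, so δ = +8.974°.
cos H₀ = −tan(+71.1°) tan(+8.974°) = -0.4613, H₀ = 2.0502 rad.
Bracket: H₀ sin φ sin δ + cos φ cos δ sin H₀ = 2.0502×0.94609×0.15599 + 0.32392×0.98776×0.88727 = 0.302570 + 0.283887 = 0.586457.
Q̄ = (S₀/π) × [bracket] = (589/π) × 0.586457 = 109.95 W/m².
— Configuration B (φ=-1.8°):
cos H₀ = −tan(-1.8°) tan(+8.974°) = 0.0050, H₀ = 1.5658 rad.
Bracket: H₀ sin φ sin δ + cos φ cos δ sin H₀ = 1.5658×-0.03141×0.15599 + 0.99951×0.98776×0.99999 = -0.007672 + 0.987266 = 0.979594.
Q̄ = (S₀/π) × [bracket] = (589/π) × 0.979594 = 183.66 W/m².
Ratio Q̄_A / Q̄_B = 109.95 / 183.66 = 0.5987.

Q̄_A / Q̄_B ≈ 0.599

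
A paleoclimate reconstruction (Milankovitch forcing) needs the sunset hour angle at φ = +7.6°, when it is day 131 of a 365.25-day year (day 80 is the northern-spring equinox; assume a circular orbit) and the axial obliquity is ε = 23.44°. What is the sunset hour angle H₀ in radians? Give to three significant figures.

Solar longitude: λ_s = 360° × (131 − 80)/365.25 = 50.267°.
sin δ = sin 23.44° × sin 50.267° = 0.30591, so δ = +17.813°.
cos H₀ = −tan φ · tan δ = −tan(+7.6°) × tan(+17.813°) = -0.0429, so H₀ = 1.6137 rad = 92.46°.

H₀ = 1.61 rad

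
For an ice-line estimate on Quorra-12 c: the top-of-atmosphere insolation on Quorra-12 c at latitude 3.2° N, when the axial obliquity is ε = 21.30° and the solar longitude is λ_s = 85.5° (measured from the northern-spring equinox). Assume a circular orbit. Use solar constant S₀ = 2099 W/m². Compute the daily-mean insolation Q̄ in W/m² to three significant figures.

Solar declination: sin δ = sin ε · sin λ_s = sin 21.30° × sin 85.5° = 0.36213, so δ = +21.231°.
cos H₀ = −tan(+3.2°) tan(+21.231°) = -0.0217, H₀ = 1.5925 rad.
Bracket: H₀ sin φ sin δ + cos φ cos δ sin H₀ = 1.5925×0.05582×0.36213 + 0.99844×0.93213×0.99976 = 0.032191 + 0.930453 = 0.962644.
Q̄ = (S₀/π) × [bracket] = (2099/π) × 0.962644 = 643.2 W/m².

Q̄ ≈ 643 W/m²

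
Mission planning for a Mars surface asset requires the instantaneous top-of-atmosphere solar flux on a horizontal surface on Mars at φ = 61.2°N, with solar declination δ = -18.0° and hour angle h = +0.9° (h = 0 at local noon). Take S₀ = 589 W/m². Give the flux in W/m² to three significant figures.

cos θ_z = sin φ sin δ + cos φ cos δ cos h = -0.270794 + 0.458118 = 0.187324.
Flux = S₀ · cos θ_z = 589 × 0.187324 = 110.3 W/m².

110 W/m²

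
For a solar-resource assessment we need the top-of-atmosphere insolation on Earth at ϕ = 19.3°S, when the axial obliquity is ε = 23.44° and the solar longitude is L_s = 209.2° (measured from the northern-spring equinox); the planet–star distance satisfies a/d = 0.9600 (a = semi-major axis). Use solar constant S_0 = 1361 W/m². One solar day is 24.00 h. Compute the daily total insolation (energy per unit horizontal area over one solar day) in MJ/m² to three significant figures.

35.5 MJ/m²

Solar declination: sin δ = sin ε · sin L_s = sin 23.44° × sin 209.2° = -0.19406, so δ = -11.190°.
cos h₀ = −tan(-19.3°) tan(-11.190°) = -0.0693, h₀ = 1.6401 rad.
Bracket: h₀ sin ϕ sin δ + cos ϕ cos δ sin h₀ = 1.6401×-0.33051×-0.19406 + 0.94380×0.98099×0.99760 = 0.105194 + 0.923636 = 1.028830.
Inverse-square distance factor (a/d)² = 0.9600² = 0.921600.
Q̄ = (S_0/π) × 0.921600 × [bracket] = (1361/π) × 0.921600 × 1.028830 = 410.77 W/m².
Daily total = Q̄ × 24.00 h × 3600 s/h = 410.77 × 24.00 × 3600 / 10⁶ = 35.49 MJ/m².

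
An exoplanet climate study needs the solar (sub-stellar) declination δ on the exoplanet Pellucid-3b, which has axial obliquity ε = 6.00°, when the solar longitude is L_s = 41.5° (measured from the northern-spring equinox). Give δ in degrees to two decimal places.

sin δ = sin ε · sin L_s = sin 6.00° × sin 41.5° = 0.069263.
δ = arcsin(0.069263) = +3.97°.

δ = +3.97°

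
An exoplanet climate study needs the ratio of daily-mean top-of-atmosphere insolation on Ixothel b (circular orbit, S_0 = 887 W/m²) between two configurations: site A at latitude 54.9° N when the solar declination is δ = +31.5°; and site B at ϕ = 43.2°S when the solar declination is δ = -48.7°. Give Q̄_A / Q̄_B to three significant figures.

— Configuration A (ϕ=+54.9°):
cos h₀ = −tan(+54.9°) tan(+31.500°) = -0.8719, h₀ = 2.6299 rad.
Bracket: h₀ sin ϕ sin δ + cos ϕ cos δ sin h₀ = 2.6299×0.81815×0.52250 + 0.57501×0.85264×0.48964 = 1.124239 + 0.240059 = 1.364298.
Q̄ = (S_0/π) × [bracket] = (887/π) × 1.364298 = 385.20 W/m².
— Configuration B (ϕ=-43.2°):
cos h₀ = −tan(-43.2°) tan(-48.700°) = -1.0689 ≤ −1 ⇒ polar day, h₀ = π.
Bracket: h₀ sin ϕ sin δ + cos ϕ cos δ sin h₀ = 3.1416×-0.68455×-0.75126 + 0.72897×0.66000×0.00000 = 1.615646 + 0.000000 = 1.615646.
Q̄ = (S_0/π) × [bracket] = (887/π) × 1.615646 = 456.16 W/m².
Ratio Q̄_A / Q̄_B = 385.20 / 456.16 = 0.8444.

Q̄_A / Q̄_B ≈ 0.844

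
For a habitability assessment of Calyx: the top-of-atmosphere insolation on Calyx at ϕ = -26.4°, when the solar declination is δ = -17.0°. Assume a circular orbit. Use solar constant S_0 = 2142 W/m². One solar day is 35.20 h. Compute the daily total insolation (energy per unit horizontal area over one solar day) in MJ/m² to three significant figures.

cos h₀ = −tan(-26.4°) tan(-17.000°) = -0.1518, h₀ = 1.7232 rad.
Bracket: h₀ sin ϕ sin δ + cos ϕ cos δ sin h₀ = 1.7232×-0.44464×-0.29237 + 0.89571×0.95630×0.98842 = 0.224015 + 0.846648 = 1.070663.
Q̄ = (S_0/π) × [bracket] = (2142/π) × 1.070663 = 730.00 W/m².
Daily total = Q̄ × 35.20 h × 3600 s/h = 730.00 × 35.20 × 3600 / 10⁶ = 92.51 MJ/m².

92.5 MJ/m²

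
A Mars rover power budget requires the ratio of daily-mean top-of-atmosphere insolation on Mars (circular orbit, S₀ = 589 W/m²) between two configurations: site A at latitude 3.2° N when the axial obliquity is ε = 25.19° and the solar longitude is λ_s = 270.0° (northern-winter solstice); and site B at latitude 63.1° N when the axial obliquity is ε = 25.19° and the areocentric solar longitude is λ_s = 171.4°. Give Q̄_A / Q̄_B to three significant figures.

— Configuration A (φ=+3.2°):
Solar declination: sin δ = sin ε · sin λ_s = sin 25.19° × sin 270.0° = -0.42562, so δ = -25.190°.
cos H₀ = −tan(+3.2°) tan(-25.190°) = 0.0263, H₀ = 1.5445 rad.
Bracket: H₀ sin φ sin δ + cos φ cos δ sin H₀ = 1.5445×0.05582×-0.42562 + 0.99844×0.90490×0.99965 = -0.036694 + 0.903172 = 0.866478.
Q̄ = (S₀/π) × [bracket] = (589/π) × 0.866478 = 162.45 W/m².
— Configuration B (φ=+63.1°):
sin δ = sin 25.19° × sin 171.4° = 0.06365, so δ = +3.649°.
cos H₀ = −tan(+63.1°) tan(+3.649°) = -0.1257, H₀ = 1.6968 rad.
Bracket: H₀ sin φ sin δ + cos φ cos δ sin H₀ = 1.6968×0.89180×0.06365 + 0.45243×0.99797×0.99207 = 0.096316 + 0.447931 = 0.544247.
Q̄ = (S₀/π) × [bracket] = (589/π) × 0.544247 = 102.04 W/m².
Ratio Q̄_A / Q̄_B = 162.45 / 102.04 = 1.592.

Q̄_A / Q̄_B ≈ 1.59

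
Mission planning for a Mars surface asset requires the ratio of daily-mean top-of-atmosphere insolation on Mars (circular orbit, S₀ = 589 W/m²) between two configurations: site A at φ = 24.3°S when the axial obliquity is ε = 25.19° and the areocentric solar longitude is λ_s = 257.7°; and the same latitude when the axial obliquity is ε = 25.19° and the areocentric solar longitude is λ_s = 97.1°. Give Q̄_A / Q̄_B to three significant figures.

Q̄_A / Q̄_B ≈ 1.95

— Configuration A (φ=-24.3°):
sin δ = sin 25.19° × sin 257.7° = -0.41585, so δ = -24.573°.
cos H₀ = −tan(-24.3°) tan(-24.573°) = -0.2065, H₀ = 1.7788 rad.
Bracket: H₀ sin φ sin δ + cos φ cos δ sin H₀ = 1.7788×-0.41151×-0.41585 + 0.91140×0.90943×0.97845 = 0.304400 + 0.810993 = 1.115393.
Q̄ = (S₀/π) × [bracket] = (589/π) × 1.115393 = 209.12 W/m².
— Configuration B (φ=-24.3°):
sin δ = sin 25.19° × sin 97.1° = 0.42236, so δ = +24.984°.
cos H₀ = −tan(-24.3°) tan(+24.984°) = 0.2104, H₀ = 1.3588 rad.
Bracket: H₀ sin φ sin δ + cos φ cos δ sin H₀ = 1.3588×-0.41151×0.42236 + 0.91140×0.90643×0.97762 = -0.236167 + 0.807632 = 0.571465.
Q̄ = (S₀/π) × [bracket] = (589/π) × 0.571465 = 107.14 W/m².
Ratio Q̄_A / Q̄_B = 209.12 / 107.14 = 1.952.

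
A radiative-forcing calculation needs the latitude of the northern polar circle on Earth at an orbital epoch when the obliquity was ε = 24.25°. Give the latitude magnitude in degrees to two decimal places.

The polar circle is the lowest latitude that experiences at least one full rotation of continuous daylight at the northern-summer solstice; it lies at |ϕ| = 90° − ε = 90° − 24.25° = 65.75°.

65.75°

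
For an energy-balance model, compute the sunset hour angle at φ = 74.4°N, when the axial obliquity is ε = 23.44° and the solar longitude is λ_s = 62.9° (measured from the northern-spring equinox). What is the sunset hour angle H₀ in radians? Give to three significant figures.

Solar declination: sin δ = sin ε · sin λ_s = sin 23.44° × sin 62.9° = 0.35412, so δ = +20.739°.
Sunrise equation: cos H₀ = −tan φ · tan δ = -1.3562 ≤ −1, so the Sun never sets (polar day) and H₀ = π.

H₀ = 3.14 rad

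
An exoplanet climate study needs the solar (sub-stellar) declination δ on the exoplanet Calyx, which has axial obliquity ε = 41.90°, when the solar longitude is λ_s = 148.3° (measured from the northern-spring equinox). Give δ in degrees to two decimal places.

sin δ = sin ε · sin λ_s = sin 41.90° × sin 148.3° = 0.350927.
δ = arcsin(0.350927) = +20.54°.

δ = +20.54°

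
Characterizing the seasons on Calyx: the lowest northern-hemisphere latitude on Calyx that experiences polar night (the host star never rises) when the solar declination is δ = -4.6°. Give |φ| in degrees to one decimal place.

Polar night requires cos H₀ = −tan φ tan δ ≥ 1, i.e. tan φ tan δ ≤ −1.
The boundary is |tan φ| · |tan δ| = 1, so |φ| = 90° − |δ| = 90° − 4.6° = 85.4° in the northern hemisphere.

|φ| = 85.4°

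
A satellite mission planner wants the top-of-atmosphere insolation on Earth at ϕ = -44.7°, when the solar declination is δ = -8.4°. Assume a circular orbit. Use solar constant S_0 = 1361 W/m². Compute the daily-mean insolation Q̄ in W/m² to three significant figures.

cos h₀ = −tan(-44.7°) tan(-8.400°) = -0.1461, h₀ = 1.7175 rad.
Bracket: h₀ sin ϕ sin δ + cos ϕ cos δ sin h₀ = 1.7175×-0.70339×-0.14608 + 0.71080×0.98927×0.98927 = 0.176475 + 0.695628 = 0.872103.
Q̄ = (S_0/π) × [bracket] = (1361/π) × 0.872103 = 377.8 W/m².

Q̄ ≈ 378 W/m²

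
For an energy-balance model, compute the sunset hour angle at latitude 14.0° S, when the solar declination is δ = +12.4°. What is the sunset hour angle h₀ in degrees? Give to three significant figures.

cos h₀ = −tan ϕ · tan δ = −tan(-14.0°) × tan(+12.400°) = 0.0548, so h₀ = 1.5160 rad = 86.86°.

h₀ = 86.9°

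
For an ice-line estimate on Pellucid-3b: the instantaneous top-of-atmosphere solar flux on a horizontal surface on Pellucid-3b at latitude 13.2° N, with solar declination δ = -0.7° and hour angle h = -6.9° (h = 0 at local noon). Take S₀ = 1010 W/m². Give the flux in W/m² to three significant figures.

cos θ_z = sin φ sin δ + cos φ cos δ cos h = -0.002790 + 0.966455 = 0.963665.
Flux = S₀ · cos θ_z = 1010 × 0.963665 = 973.3 W/m².

973 W/m²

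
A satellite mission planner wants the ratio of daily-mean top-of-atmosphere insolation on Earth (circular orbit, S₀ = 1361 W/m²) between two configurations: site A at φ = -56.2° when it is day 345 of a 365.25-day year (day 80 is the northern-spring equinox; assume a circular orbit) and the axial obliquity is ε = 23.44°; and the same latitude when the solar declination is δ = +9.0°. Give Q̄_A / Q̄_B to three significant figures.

Q̄_A / Q̄_B ≈ 3.14

— Configuration A (φ=-56.2°):
Solar longitude: λ_s = 360° × (345 − 80)/365.25 = 261.191°.
sin δ = sin 23.44° × sin 261.191° = -0.39310, so δ = -23.147°.
cos H₀ = −tan(-56.2°) tan(-23.147°) = -0.6386, H₀ = 2.2635 rad.
Bracket: H₀ sin φ sin δ + cos φ cos δ sin H₀ = 2.2635×-0.83098×-0.39310 + 0.55630×0.91950×0.76953 = 0.739391 + 0.393628 = 1.133019.
Q̄ = (S₀/π) × [bracket] = (1361/π) × 1.133019 = 490.85 W/m².
— Configuration B (φ=-56.2°):
cos H₀ = −tan(-56.2°) tan(+9.000°) = 0.2366, H₀ = 1.3319 rad.
Bracket: H₀ sin φ sin δ + cos φ cos δ sin H₀ = 1.3319×-0.83098×0.15643 + 0.55630×0.98769×0.97161 = -0.173134 + 0.533853 = 0.360719.
Q̄ = (S₀/π) × [bracket] = (1361/π) × 0.360719 = 156.27 W/m².
Ratio Q̄_A / Q̄_B = 490.85 / 156.27 = 3.141.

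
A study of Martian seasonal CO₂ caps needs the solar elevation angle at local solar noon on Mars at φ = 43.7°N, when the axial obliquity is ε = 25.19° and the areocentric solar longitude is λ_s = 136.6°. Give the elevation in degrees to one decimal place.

63.3°

sin δ = sin 25.19° × sin 136.6° = 0.29244, so δ = +17.004°.
At local noon the hour angle is zero, so the zenith angle equals |φ − δ| = |+43.7° − (+17.004°)| = 26.696°.
Elevation = 90° − 26.696° = 63.3°.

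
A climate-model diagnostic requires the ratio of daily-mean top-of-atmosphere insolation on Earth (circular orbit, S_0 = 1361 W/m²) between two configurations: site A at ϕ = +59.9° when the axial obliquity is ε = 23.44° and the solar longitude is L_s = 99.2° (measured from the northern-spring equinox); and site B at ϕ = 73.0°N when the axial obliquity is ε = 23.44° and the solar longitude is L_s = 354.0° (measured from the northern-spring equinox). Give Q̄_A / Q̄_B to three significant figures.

Q̄_A / Q̄_B ≈ 4.85

— Configuration A (ϕ=+59.9°):
Solar declination: sin δ = sin ε · sin L_s = sin 23.44° × sin 99.2° = 0.39267, so δ = +23.121°.
cos h₀ = −tan(+59.9°) tan(+23.121°) = -0.7366, h₀ = 2.3988 rad.
Bracket: h₀ sin ϕ sin δ + cos ϕ cos δ sin h₀ = 2.3988×0.86515×0.39267 + 0.50151×0.91968×0.67638 = 0.814917 + 0.311966 = 1.126883.
Q̄ = (S_0/π) × [bracket] = (1361/π) × 1.126883 = 488.19 W/m².
— Configuration B (ϕ=+73.0°):
Solar declination: sin δ = sin ε · sin L_s = sin 23.44° × sin 354.0° = -0.04158, so δ = -2.383°.
cos h₀ = −tan(+73.0°) tan(-2.383°) = 0.1361, h₀ = 1.4343 rad.
Bracket: h₀ sin ϕ sin δ + cos ϕ cos δ sin h₀ = 1.4343×0.95630×-0.04158 + 0.29237×0.99914×0.99069 = -0.057032 + 0.289399 = 0.232367.
Q̄ = (S_0/π) × [bracket] = (1361/π) × 0.232367 = 100.67 W/m².
Ratio Q̄_A / Q̄_B = 488.19 / 100.67 = 4.849.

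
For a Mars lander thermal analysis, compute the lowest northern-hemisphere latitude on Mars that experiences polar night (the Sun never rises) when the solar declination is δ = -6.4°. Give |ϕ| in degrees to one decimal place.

Polar night requires cos h₀ = −tan ϕ tan δ ≥ 1, i.e. tan ϕ tan δ ≤ −1.
The boundary is |tan ϕ| · |tan δ| = 1, so |ϕ| = 90° − |δ| = 90° − 6.4° = 83.6° in the northern hemisphere.

|ϕ| = 83.6°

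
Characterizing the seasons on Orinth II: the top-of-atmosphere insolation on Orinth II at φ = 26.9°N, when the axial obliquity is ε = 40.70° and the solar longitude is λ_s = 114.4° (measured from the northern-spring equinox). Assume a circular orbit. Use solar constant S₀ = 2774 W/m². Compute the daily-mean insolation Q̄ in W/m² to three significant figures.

Q̄ ≈ 1.05e+03 W/m²

Solar declination: sin δ = sin ε · sin λ_s = sin 40.70° × sin 114.4° = 0.59386, so δ = +36.431°.
cos H₀ = −tan(+26.9°) tan(+36.431°) = -0.3745, H₀ = 1.9546 rad.
Bracket: H₀ sin φ sin δ + cos φ cos δ sin H₀ = 1.9546×0.45243×0.59386 + 0.89180×0.80457×0.92724 = 0.525162 + 0.665309 = 1.190471.
Q̄ = (S₀/π) × [bracket] = (2774/π) × 1.190471 = 1051 W/m².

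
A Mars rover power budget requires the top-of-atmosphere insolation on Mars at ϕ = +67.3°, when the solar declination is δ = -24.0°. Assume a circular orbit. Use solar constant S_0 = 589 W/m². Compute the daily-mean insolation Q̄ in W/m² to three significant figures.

Q̄ ≈ 0.00 W/m²

cos h₀ = −tan(+67.3°) tan(-24.000°) = 1.0644 ≥ 1 ⇒ polar night, h₀ = 0 and Q̄ = 0.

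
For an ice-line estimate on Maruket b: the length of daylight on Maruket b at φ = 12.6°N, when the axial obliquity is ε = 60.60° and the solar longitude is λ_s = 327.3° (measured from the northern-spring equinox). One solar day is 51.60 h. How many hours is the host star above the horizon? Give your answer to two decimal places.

23.84 h

Solar declination: sin δ = sin ε · sin λ_s = sin 60.60° × sin 327.3° = -0.47066, so δ = -28.077°.
cos H₀ = −tan φ · tan δ = −tan(+12.6°) × tan(-28.077°) = 0.1192, so H₀ = 1.4513 rad = 83.15°.
Daylight = 2H₀/(2π) × 51.60 h = (1.4513/π) × 51.60 = 23.84 h.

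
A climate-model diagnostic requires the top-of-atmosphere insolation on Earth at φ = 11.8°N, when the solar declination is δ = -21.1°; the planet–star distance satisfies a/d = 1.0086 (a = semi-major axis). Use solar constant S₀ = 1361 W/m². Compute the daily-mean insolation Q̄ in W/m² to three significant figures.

Q̄ ≈ 353 W/m²

cos H₀ = −tan(+11.8°) tan(-21.100°) = 0.0806, H₀ = 1.4901 rad.
Bracket: H₀ sin φ sin δ + cos φ cos δ sin H₀ = 1.4901×0.20450×-0.36000 + 0.97887×0.93295×0.99675 = -0.109701 + 0.910269 = 0.800568.
Inverse-square distance factor (a/d)² = 1.0086² = 1.017274.
Q̄ = (S₀/π) × 1.017274 × [bracket] = (1361/π) × 1.017274 × 0.800568 = 352.8 W/m².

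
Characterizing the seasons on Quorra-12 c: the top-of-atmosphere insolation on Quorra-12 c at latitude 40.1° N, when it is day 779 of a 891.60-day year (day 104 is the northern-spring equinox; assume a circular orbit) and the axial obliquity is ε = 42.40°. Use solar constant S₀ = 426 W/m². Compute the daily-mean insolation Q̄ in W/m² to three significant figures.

Solar longitude: λ_s = 360° × (779 − 104)/891.60 = 272.544°.
sin δ = sin 42.40° × sin 272.544° = -0.67364, so δ = -42.348°.
cos H₀ = −tan(+40.1°) tan(-42.348°) = 0.7675, H₀ = 0.6958 rad.
Bracket: H₀ sin φ sin δ + cos φ cos δ sin H₀ = 0.6958×0.64412×-0.67364 + 0.76492×0.73906×0.64101 = -0.301911 + 0.362377 = 0.060466.
Q̄ = (S₀/π) × [bracket] = (426/π) × 0.060466 = 8.199 W/m².

Q̄ ≈ 8.20 W/m²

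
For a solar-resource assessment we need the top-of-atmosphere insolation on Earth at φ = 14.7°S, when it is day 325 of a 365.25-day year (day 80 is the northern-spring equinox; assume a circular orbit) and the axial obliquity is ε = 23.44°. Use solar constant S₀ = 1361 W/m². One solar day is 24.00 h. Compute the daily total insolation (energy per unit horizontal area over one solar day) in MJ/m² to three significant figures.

39.3 MJ/m²

Solar longitude: λ_s = 360° × (325 − 80)/365.25 = 241.478°.
sin δ = sin 23.44° × sin 241.478° = -0.34951, so δ = -20.457°.
cos H₀ = −tan(-14.7°) tan(-20.457°) = -0.0979, H₀ = 1.6688 rad.
Bracket: H₀ sin φ sin δ + cos φ cos δ sin H₀ = 1.6688×-0.25376×-0.34951 + 0.96727×0.93693×0.99520 = 0.148009 + 0.901914 = 1.049923.
Q̄ = (S₀/π) × [bracket] = (1361/π) × 1.049923 = 454.85 W/m².
Daily total = Q̄ × 24.00 h × 3600 s/h = 454.85 × 24.00 × 3600 / 10⁶ = 39.30 MJ/m².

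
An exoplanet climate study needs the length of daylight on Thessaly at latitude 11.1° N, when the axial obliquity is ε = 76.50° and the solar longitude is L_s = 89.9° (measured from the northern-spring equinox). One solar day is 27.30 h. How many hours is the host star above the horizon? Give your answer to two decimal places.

21.96 h

Solar declination: sin δ = sin ε · sin L_s = sin 76.50° × sin 89.9° = 0.97237, so δ = +76.500°.
cos h₀ = −tan ϕ · tan δ = −tan(+11.1°) × tan(+76.500°) = -0.8172, so h₀ = 2.5273 rad = 144.80°.
Daylight = 2h₀/(2π) × 27.30 h = (2.5273/π) × 27.30 = 21.96 h.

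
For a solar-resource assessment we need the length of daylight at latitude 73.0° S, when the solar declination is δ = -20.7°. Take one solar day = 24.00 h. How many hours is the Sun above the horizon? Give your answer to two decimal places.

24.00 h

Sunrise equation: cos h₀ = −tan ϕ · tan δ = -1.2360 ≤ −1, so the Sun never sets (polar day) and h₀ = π.
Daylight = 2h₀/(2π) × 24.00 h = (3.1416/π) × 24.00 = 24.00 h.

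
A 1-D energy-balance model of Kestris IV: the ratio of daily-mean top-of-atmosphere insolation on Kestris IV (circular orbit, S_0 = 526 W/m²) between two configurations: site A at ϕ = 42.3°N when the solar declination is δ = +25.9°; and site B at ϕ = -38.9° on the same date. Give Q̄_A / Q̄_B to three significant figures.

Q̄_A / Q̄_B ≈ 3.69

— Configuration A (ϕ=+42.3°):
cos h₀ = −tan(+42.3°) tan(+25.900°) = -0.4418, h₀ = 2.0284 rad.
Bracket: h₀ sin ϕ sin δ + cos ϕ cos δ sin h₀ = 2.0284×0.67301×0.43680 + 0.73963×0.89956×0.89709 = 0.596290 + 0.596871 = 1.193161.
Q̄ = (S_0/π) × [bracket] = (526/π) × 1.193161 = 199.77 W/m².
— Configuration B (ϕ=-38.9°):
cos h₀ = −tan(-38.9°) tan(+25.900°) = 0.3918, h₀ = 1.1682 rad.
Bracket: h₀ sin ϕ sin δ + cos ϕ cos δ sin h₀ = 1.1682×-0.62796×0.43680 + 0.77824×0.89956×0.92005 = -0.320429 + 0.644103 = 0.323674.
Q̄ = (S_0/π) × [bracket] = (526/π) × 0.323674 = 54.193 W/m².
Ratio Q̄_A / Q̄_B = 199.77 / 54.193 = 3.686.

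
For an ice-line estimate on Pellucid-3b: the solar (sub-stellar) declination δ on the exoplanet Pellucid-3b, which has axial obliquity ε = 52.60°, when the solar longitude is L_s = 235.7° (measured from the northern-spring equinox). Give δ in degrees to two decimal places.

δ = -41.02°

sin δ = sin ε · sin L_s = sin 52.60° × sin 235.7° = -0.656265.
δ = arcsin(-0.656265) = -41.02°.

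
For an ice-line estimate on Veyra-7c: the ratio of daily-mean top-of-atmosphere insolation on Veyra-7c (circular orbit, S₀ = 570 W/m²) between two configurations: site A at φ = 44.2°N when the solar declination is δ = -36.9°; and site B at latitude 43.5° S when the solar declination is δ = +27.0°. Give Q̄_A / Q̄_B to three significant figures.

— Configuration A (φ=+44.2°):
cos H₀ = −tan(+44.2°) tan(-36.900°) = 0.7301, H₀ = 0.7523 rad.
Bracket: H₀ sin φ sin δ + cos φ cos δ sin H₀ = 0.7523×0.69717×-0.60042 + 0.71691×0.79968×0.68330 = -0.314909 + 0.391735 = 0.076826.
Q̄ = (S₀/π) × [bracket] = (570/π) × 0.076826 = 13.939 W/m².
— Configuration B (φ=-43.5°):
cos H₀ = −tan(-43.5°) tan(+27.000°) = 0.4835, H₀ = 1.0661 rad.
Bracket: H₀ sin φ sin δ + cos φ cos δ sin H₀ = 1.0661×-0.68835×0.45399 + 0.72537×0.89101×0.87533 = -0.333161 + 0.565736 = 0.232575.
Q̄ = (S₀/π) × [bracket] = (570/π) × 0.232575 = 42.198 W/m².
Ratio Q̄_A / Q̄_B = 13.939 / 42.198 = 0.3303.

Q̄_A / Q̄_B ≈ 0.330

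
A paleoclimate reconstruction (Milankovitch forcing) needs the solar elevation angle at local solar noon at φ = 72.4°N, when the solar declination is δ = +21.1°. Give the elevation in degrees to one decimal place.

At local noon the hour angle is zero, so the zenith angle equals |φ − δ| = |+72.4° − (+21.100°)| = 51.300°.
Elevation = 90° − 51.300° = 38.7°.

38.7°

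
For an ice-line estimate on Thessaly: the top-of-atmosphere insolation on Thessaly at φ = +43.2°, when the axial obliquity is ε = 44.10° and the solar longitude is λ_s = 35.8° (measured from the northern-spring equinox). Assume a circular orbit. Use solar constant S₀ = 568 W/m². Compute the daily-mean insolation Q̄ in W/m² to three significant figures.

Solar declination: sin δ = sin ε · sin λ_s = sin 44.10° × sin 35.8° = 0.40708, so δ = +24.022°.
cos H₀ = −tan(+43.2°) tan(+24.022°) = -0.4185, H₀ = 2.0026 rad.
Bracket: H₀ sin φ sin δ + cos φ cos δ sin H₀ = 2.0026×0.68455×0.40708 + 0.72897×0.91339×0.90821 = 0.558058 + 0.604717 = 1.162775.
Q̄ = (S₀/π) × [bracket] = (568/π) × 1.162775 = 210.2 W/m².

Q̄ ≈ 210 W/m²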